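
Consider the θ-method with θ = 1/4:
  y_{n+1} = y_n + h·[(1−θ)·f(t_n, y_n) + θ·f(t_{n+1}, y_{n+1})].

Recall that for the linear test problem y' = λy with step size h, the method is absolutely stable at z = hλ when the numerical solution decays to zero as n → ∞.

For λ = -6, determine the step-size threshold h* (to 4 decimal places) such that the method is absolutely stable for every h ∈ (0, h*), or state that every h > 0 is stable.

(-4.0000,0); λ=-6 ⇒ h* = (4)/6 = 0.6667.

With y'=λy (z=hλ):
  y_{n+1} = y_n + z·[3/4·y_n + 1/4·y_{n+1}] ⇒ (1 − 1/4z)y_{n+1} = (1 + 3/4z)y_n
  ⇒ R(z) = (1 + 3/4z)/(1 − 1/4z).

Need |R(x)|<1, x<0.
x=-0.5: |R|=0.5556
R=−1: 1+3/4x = −1+1/4x ⇒ -1/2x=2 ⇒ x=2/(-1/2)=-4.0000
Confirm numerically:
  x=-2.684: |R|=0.60622 <1
  x=-2.452: |R|=0.52015 <1
  x=-1.851: |R|=0.26542 <1
  x=-4.145: |R|=1.03560 >1
  x=-4.039: |R|=1.00970 >1
So |R|<1 on (-4.0000, 0).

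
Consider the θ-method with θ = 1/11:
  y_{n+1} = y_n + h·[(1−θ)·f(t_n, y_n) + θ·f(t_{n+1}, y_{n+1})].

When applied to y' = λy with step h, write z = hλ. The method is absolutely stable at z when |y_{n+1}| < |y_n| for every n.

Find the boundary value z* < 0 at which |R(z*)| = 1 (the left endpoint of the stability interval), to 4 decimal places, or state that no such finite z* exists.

On y'=λy, z=hλ:
  y_{n+1} = y_n + z·[10/11·y_n + 1/11·y_{n+1}] ⇒ (1 − 1/11z)y_{n+1} = (1 + 10/11z)y_n
  so R(z) = (1 + 10/11z)/(1 − 1/11z).

Boundary: |R(x)|=1, x<0.
x=-1.27: |R|=0.1385
R=−1: 1+10/11x = −1+1/11x ⇒ -9/11x=2 ⇒ x=2/(-9/11)=-2.4444
Confirm numerically:
  x=-2.287: |R|=0.89335 <1
  x=-1.860: |R|=0.59098 <1
  x=-1.544: |R|=0.35395 <1
  x=-1.308: |R|=0.16900 <1
  x=-3.026: |R|=1.37316 >1
  x=-2.506: |R|=1.04102 >1
Stable set (-2.4444, 0).

left endpoint -2.4444.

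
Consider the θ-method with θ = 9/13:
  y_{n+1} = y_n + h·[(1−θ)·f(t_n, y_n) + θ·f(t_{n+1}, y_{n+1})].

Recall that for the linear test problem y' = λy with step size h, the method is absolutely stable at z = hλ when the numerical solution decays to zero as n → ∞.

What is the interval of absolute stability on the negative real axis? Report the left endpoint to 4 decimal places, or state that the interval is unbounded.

With y'=λy (z=hλ):
  y_{n+1} = y_n + z·[4/13·y_n + 9/13·y_{n+1}] ⇒ (1 − 9/13z)y_{n+1} = (1 + 4/13z)y_n
  Hence R(z) = (1 + 4/13z)/(1 − 9/13z).

Need |R(x)|<1, x<0.
x=-1.04: |R|=0.3953
x=-2: |R|=0.1613
x=-10: |R|=0.2621
x=-100: |R|=0.4239
θ=9/13≥1/2 ⇒ |1+4/13x|<|1−9/13x| ∀x<0 ⇒ stable on all of ℝ⁻.

(−∞, 0) — no finite endpoint.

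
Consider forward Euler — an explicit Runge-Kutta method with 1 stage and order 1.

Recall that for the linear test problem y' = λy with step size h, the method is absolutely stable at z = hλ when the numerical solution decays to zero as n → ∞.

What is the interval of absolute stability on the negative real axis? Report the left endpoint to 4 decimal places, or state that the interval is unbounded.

With y'=λy (z=hλ):
  order 1, 1-stage ⇒ R(z)=1+z
  (e.g. R(-0.52)=0.48000, |R|=0.48000)

Boundary: |R(x)|=1, x<0.
x=-0.52: |R|=0.4800
|R(-2.13)|=1.1300 |R(-0.95)|=0.0500 |R(-0.53)|=0.4700
Bisect:
  x_lo=-2.4412 |R|=1.4412  x_hi=-0.3923 |R|=0.6077
  mid=-1.41675 |R|=0.41675 →hi
  mid=-1.92897 |R|=0.92897 →hi
  mid=-2.18507 |R|=1.18507 →lo
  mid=-2.05702 |R|=1.05702 →lo
  mid=-1.99299 |R|=0.99299 →hi
  mid=-2.02501 |R|=1.02501 →lo
  mid=-2.00900 |R|=1.00900 →lo
  ...
  [-2.00012,-2.00000] ⇒ x*=-2.0000
Interval (-2.0000, 0).

(-2.0000, 0).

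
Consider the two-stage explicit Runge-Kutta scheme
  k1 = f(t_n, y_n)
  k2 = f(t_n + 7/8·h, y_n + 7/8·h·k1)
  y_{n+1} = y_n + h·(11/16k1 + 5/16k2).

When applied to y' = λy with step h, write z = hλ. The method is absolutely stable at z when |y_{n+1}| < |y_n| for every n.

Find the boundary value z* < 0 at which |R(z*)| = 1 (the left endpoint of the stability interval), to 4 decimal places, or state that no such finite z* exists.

Set f=λy, z=hλ:
  k1=λy_n ⇒ h·k1=z·y_n;  k2=λ(1+7/8z)y_n ⇒ h·k2=z(1+7/8z)y_n
  y_{n+1}/y_n = 1 + 11/16z + 5/16z(1+7/8z) = 1 + z + 35/128z²
  so R(z) = 1 + z + 35/128z².

Solve |R(x)|<1 on ℝ⁻.
x=-1.49: |R|=0.1171
R=1: x+35/128x²=0 ⇒ x=−128/35=-3.6571; min R=1−1/(4·35/128)=0.0857>−1
Confirm numerically:
  x=-2.506: |R|=0.21120 <1
  x=-2.043: |R|=0.09829 <1
  x=-1.710: |R|=0.08956 <1
  x=-4.140: |R|=1.54661 >1
  x=-4.123: |R|=1.52520 >1
  x=-3.894: |R|=1.25220 >1
Stable set (-3.6571, 0).

z* = -3.6571.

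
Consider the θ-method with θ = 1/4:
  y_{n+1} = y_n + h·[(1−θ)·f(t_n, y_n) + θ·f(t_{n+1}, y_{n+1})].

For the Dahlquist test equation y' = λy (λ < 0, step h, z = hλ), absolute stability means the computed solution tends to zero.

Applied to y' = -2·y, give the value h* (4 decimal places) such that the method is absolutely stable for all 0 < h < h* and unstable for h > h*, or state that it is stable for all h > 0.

Test eqn y'=λy, z=hλ:
  y_{n+1} = y_n + z·[3/4·y_n + 1/4·y_{n+1}] ⇒ (1 − 1/4z)y_{n+1} = (1 + 3/4z)y_n
  so R(z) = (1 + 3/4z)/(1 − 1/4z).

Need |R(x)|<1, x<0.
x=-1.15: |R|=0.1068
R=−1: 1+3/4x = −1+1/4x ⇒ -1/2x=2 ⇒ x=2/(-1/2)=-4.0000
Confirm numerically:
  x=-2.712: |R|=0.61621 <1
  x=-2.357: |R|=0.48309 <1
  x=-2.283: |R|=0.45345 <1
  x=-2.193: |R|=0.41644 <1
  x=-4.533: |R|=1.12493 >1
  x=-4.338: |R|=1.08107 >1
  x=-4.321: |R|=1.07715 >1
Stable set (-4.0000, 0).

(-4.0000,0); λ=-2 ⇒ h* = (4)/2 = 2.0000.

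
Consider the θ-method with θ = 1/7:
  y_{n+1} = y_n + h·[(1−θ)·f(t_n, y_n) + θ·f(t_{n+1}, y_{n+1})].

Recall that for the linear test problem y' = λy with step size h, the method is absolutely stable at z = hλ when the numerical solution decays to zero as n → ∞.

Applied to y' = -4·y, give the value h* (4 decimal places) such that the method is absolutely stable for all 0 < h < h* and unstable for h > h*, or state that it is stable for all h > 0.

(-2.8000,0); λ=-4 ⇒ h* = (14/5)/4 = 0.7000.

Set f=λy, z=hλ:
  y_{n+1} = y_n + z·[6/7·y_n + 1/7·y_{n+1}] ⇒ (1 − 1/7z)y_{n+1} = (1 + 6/7z)y_n
  Hence R(z) = (1 + 6/7z)/(1 − 1/7z).

Need |R(x)|<1, x<0.
x=-1.7: |R|=0.3678
R=−1: 1+6/7x = −1+1/7x ⇒ -5/7x=2 ⇒ x=2/(-5/7)=-2.8000
Confirm numerically:
  x=-2.387: |R|=0.78001 <1
  x=-1.352: |R|=0.13314 <1
  x=-1.263: |R|=0.06995 <1
  x=-3.093: |R|=1.14515 >1
  x=-3.028: |R|=1.11368 >1
Interval (-2.8000, 0).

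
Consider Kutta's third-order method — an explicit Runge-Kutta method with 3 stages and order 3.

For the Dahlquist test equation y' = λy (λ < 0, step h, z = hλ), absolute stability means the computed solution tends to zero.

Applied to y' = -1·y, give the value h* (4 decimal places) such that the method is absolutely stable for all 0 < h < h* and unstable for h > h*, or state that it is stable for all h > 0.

(-2.5127,0); λ=-1 ⇒ h* = 2.5127.

With y'=λy (z=hλ):
  order 3, 3-stage ⇒ R(z)=1+z+z^2/2+z^3/6
  (e.g. R(-1.58)=0.01081, |R|=0.01081)

Boundary: |R(x)|=1, x<0.
x=-1.58: |R|=0.0108
|R(-2.8)|=1.5387 |R(-1.95)|=0.2846 |R(-1.3)|=0.1788
Bisect:
  x_lo=-3.3391 |R|=2.9691  x_hi=-0.2096 |R|=0.8108
  mid=-1.77433 |R|=0.13121 →hi
  mid=-2.55669 |R|=1.07374 →lo
  mid=-2.16551 |R|=0.51330 →hi
  mid=-2.36110 |R|=0.76748 →hi
  mid=-2.45890 |R|=0.91363 →hi
  mid=-2.50780 |R|=0.99188 →hi
  mid=-2.53225 |R|=1.03235 →lo
  mid=-2.52002 |R|=1.01200 →lo
  mid=-2.51391 |R|=1.00191 →lo
  ...
  [-2.51276,-2.51257] ⇒ x*=-2.5127
Stable set (-2.5127, 0).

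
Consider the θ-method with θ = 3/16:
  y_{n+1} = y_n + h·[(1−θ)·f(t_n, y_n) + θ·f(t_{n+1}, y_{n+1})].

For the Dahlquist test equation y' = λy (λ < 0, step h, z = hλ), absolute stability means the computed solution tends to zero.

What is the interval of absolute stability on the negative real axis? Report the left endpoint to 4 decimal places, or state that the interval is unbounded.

With y'=λy (z=hλ):
  y_{n+1} = y_n + z·[13/16·y_n + 3/16·y_{n+1}] ⇒ (1 − 3/16z)y_{n+1} = (1 + 13/16z)y_n
  Hence R(z) = (1 + 13/16z)/(1 − 3/16z).

Find x<0 with |R(x)|<1.
x=-1.15: |R|=0.0540
R=−1: 1+13/16x = −1+3/16x ⇒ -5/8x=2 ⇒ x=2/(-5/8)=-3.2000
Confirm numerically:
  x=-2.526: |R|=0.71414 <1
  x=-1.874: |R|=0.38674 <1
  x=-1.576: |R|=0.21652 <1
  x=-1.310: |R|=0.05168 <1
  x=-3.557: |R|=1.13385 >1
  x=-3.360: |R|=1.06135 >1
  x=-3.304: |R|=1.04014 >1
Stable set (-3.2000, 0).

(-3.2000, 0).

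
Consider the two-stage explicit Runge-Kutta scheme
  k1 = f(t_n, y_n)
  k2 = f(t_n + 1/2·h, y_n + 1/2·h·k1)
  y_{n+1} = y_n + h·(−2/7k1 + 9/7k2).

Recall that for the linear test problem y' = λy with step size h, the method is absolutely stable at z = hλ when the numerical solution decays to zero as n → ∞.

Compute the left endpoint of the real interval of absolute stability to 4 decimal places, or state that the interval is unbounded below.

z* = -1.5556.

With y'=λy (z=hλ):
  k1=λy_n ⇒ h·k1=z·y_n;  k2=λ(1+1/2z)y_n ⇒ h·k2=z(1+1/2z)y_n
  y_{n+1}/y_n = 1 − 2/7z + 9/7z(1+1/2z) = 1 + z + 9/14z²
  ⇒ R(z) = 1 + z + 9/14z².

Boundary: |R(x)|=1, x<0.
x=-1.33: |R|=0.8072
R=1: x+9/14x²=0 ⇒ x=−14/9=-1.5556; min R=1−1/(4·9/14)=0.6111>−1
Confirm numerically:
  x=-1.508: |R|=0.95390 <1
  x=-1.473: |R|=0.92183 <1
  x=-0.711: |R|=0.61398 <1
  x=-2.086: |R|=1.71133 >1
  x=-1.887: |R|=1.40207 >1
  x=-1.705: |R|=1.16380 >1
Interval (-1.5556, 0).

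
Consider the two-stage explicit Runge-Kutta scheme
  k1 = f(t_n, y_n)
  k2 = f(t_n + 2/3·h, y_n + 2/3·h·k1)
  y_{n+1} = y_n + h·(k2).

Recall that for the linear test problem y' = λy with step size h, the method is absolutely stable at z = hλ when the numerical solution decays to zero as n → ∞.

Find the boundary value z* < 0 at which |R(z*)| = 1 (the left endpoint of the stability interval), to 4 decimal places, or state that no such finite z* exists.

left endpoint -1.5000.

Set f=λy, z=hλ:
  k1=λy_n ⇒ h·k1=z·y_n;  k2=λ(1+2/3z)y_n ⇒ h·k2=z(1+2/3z)y_n
  y_{n+1}/y_n = 1 + z(1+2/3z) = 1 + z + 2/3z²
  so R(z) = 1 + z + 2/3z².

Find x<0 with |R(x)|<1.
x=-1.54: |R|=1.0411
R=1: x+2/3x²=0 ⇒ x=−3/2=-1.5000; min R=1−1/(4·2/3)=0.6250>−1
Confirm numerically:
  x=-1.376: |R|=0.88625 <1
  x=-1.125: |R|=0.71875 <1
  x=-0.836: |R|=0.62993 <1
  x=-0.753: |R|=0.62501 <1
  x=-1.947: |R|=1.58021 >1
  x=-1.717: |R|=1.24839 >1
  x=-1.588: |R|=1.09316 >1
Interval (-1.5000, 0).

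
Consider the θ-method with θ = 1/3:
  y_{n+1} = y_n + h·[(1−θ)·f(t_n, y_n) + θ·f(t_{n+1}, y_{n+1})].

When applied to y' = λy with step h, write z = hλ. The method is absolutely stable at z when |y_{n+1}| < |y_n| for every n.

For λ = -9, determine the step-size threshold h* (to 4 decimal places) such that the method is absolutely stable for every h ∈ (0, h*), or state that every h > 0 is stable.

Set f=λy, z=hλ:
  y_{n+1} = y_n + z·[2/3·y_n + 1/3·y_{n+1}] ⇒ (1 − 1/3z)y_{n+1} = (1 + 2/3z)y_n
  R(z) = (1 + 2/3z)/(1 − 1/3z).

Need |R(x)|<1, x<0.
x=-1.36: |R|=0.0642
R=−1: 1+2/3x = −1+1/3x ⇒ -1/3x=2 ⇒ x=2/(-1/3)=-6.0000
Confirm numerically:
  x=-4.498: |R|=0.79968 <1
  x=-3.541: |R|=0.62406 <1
  x=-3.431: |R|=0.60053 <1
  x=-2.548: |R|=0.37779 <1
  x=-6.349: |R|=1.03733 >1
  x=-6.309: |R|=1.03319 >1
So |R|<1 on (-6.0000, 0).

(-6.0000,0); λ=-9 ⇒ h* = (6)/9 = 0.6667.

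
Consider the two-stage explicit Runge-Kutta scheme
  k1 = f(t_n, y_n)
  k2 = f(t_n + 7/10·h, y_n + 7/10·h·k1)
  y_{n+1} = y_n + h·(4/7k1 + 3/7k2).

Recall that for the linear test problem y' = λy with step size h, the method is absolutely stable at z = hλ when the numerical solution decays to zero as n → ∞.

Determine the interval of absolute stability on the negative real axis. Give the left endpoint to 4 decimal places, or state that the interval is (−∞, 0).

On y'=λy, z=hλ:
  k1=λy_n ⇒ h·k1=z·y_n;  k2=λ(1+7/10z)y_n ⇒ h·k2=z(1+7/10z)y_n
  y_{n+1}/y_n = 1 + 4/7z + 3/7z(1+7/10z) = 1 + z + 3/10z²
  so R(z) = 1 + z + 3/10z².

Boundary: |R(x)|=1, x<0.
x=-0.31: |R|=0.7188
R=1: x+3/10x²=0 ⇒ x=−10/3=-3.3333; min R=1−1/(4·3/10)=0.1667>−1
Confirm numerically:
  x=-2.746: |R|=0.51615 <1
  x=-2.258: |R|=0.27157 <1
  x=-1.930: |R|=0.18747 <1
  x=-3.770: |R|=1.49387 >1
  x=-3.644: |R|=1.33962 >1
Interval (-3.3333, 0).

(-3.3333, 0).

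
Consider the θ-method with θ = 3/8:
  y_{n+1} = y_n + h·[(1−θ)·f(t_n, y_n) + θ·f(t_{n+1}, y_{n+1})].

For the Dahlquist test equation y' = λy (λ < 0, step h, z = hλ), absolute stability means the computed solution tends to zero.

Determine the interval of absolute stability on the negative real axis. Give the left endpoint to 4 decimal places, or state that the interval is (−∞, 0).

(-8.0000, 0).

Set f=λy, z=hλ:
  y_{n+1} = y_n + z·[5/8·y_n + 3/8·y_{n+1}] ⇒ (1 − 3/8z)y_{n+1} = (1 + 5/8z)y_n
  so R(z) = (1 + 5/8z)/(1 − 3/8z).

Need |R(x)|<1, x<0.
x=-0.56: |R|=0.5372
R=−1: 1+5/8x = −1+3/8x ⇒ -1/4x=2 ⇒ x=2/(-1/4)=-8.0000
Confirm numerically:
  x=-6.117: |R|=0.85708 <1
  x=-5.796: |R|=0.82637 <1
  x=-3.468: |R|=0.50750 <1
  x=-8.560: |R|=1.03325 >1
  x=-8.508: |R|=1.03031 >1
  x=-8.437: |R|=1.02624 >1
So |R|<1 on (-8.0000, 0).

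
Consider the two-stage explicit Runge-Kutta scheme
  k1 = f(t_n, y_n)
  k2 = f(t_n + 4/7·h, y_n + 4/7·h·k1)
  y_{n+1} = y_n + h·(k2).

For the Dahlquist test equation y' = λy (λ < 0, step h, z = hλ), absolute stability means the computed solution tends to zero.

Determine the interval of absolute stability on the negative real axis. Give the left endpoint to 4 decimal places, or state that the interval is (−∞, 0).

On y'=λy, z=hλ:
  k1=λy_n ⇒ h·k1=z·y_n;  k2=λ(1+4/7z)y_n ⇒ h·k2=z(1+4/7z)y_n
  y_{n+1}/y_n = 1 + z(1+4/7z) = 1 + z + 4/7z²
  Hence R(z) = 1 + z + 4/7z².

Need |R(x)|<1, x<0.
x=-1.63: |R|=0.8882
R=1: x+4/7x²=0 ⇒ x=−7/4=-1.7500; min R=1−1/(4·4/7)=0.5625>−1
Confirm numerically:
  x=-1.621: |R|=0.88051 <1
  x=-1.024: |R|=0.57519 <1
  x=-1.017: |R|=0.57402 <1
  x=-2.339: |R|=1.78724 >1
  x=-2.158: |R|=1.50312 >1
  x=-1.943: |R|=1.21429 >1
Interval (-1.7500, 0).

(-1.7500, 0).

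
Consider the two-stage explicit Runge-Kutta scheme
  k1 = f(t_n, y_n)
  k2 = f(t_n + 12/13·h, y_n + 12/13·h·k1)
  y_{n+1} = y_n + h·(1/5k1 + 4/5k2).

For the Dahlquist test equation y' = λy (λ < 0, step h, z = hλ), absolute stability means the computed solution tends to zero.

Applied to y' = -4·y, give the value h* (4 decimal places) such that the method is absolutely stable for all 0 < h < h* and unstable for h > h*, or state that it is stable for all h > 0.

(-1.3542,0); λ=-4 ⇒ h* = (65/48)/4 = 0.3385.

Set f=λy, z=hλ:
  k1=λy_n ⇒ h·k1=z·y_n;  k2=λ(1+12/13z)y_n ⇒ h·k2=z(1+12/13z)y_n
  y_{n+1}/y_n = 1 + 1/5z + 4/5z(1+12/13z) = 1 + z + 48/65z²
  Hence R(z) = 1 + z + 48/65z².

Need |R(x)|<1, x<0.
x=-1.72: |R|=1.4647
R=1: x+48/65x²=0 ⇒ x=−65/48=-1.3542; min R=1−1/(4·48/65)=0.6615>−1
Confirm numerically:
  x=-1.311: |R|=0.95821 <1
  x=-1.252: |R|=0.90554 <1
  x=-0.630: |R|=0.66310 <1
  x=-0.589: |R|=0.66719 <1
  x=-1.631: |R|=1.33343 >1
  x=-1.598: |R|=1.28774 >1
So |R|<1 on (-1.3542, 0).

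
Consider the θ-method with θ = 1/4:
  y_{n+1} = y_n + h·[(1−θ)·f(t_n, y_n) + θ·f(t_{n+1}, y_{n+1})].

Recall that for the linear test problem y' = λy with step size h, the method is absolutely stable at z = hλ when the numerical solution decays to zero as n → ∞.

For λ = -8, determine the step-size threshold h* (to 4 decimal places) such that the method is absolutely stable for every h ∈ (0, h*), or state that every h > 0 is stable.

(-4.0000,0); λ=-8 ⇒ h* = (4)/8 = 0.5000.

With y'=λy (z=hλ):
  y_{n+1} = y_n + z·[3/4·y_n + 1/4·y_{n+1}] ⇒ (1 − 1/4z)y_{n+1} = (1 + 3/4z)y_n
  R(z) = (1 + 3/4z)/(1 − 1/4z).

Solve |R(x)|<1 on ℝ⁻.
x=-1.74: |R|=0.2125
R=−1: 1+3/4x = −1+1/4x ⇒ -1/2x=2 ⇒ x=2/(-1/2)=-4.0000
Confirm numerically:
  x=-3.559: |R|=0.88332 <1
  x=-3.505: |R|=0.86809 <1
  x=-2.742: |R|=0.62682 <1
  x=-4.171: |R|=1.04186 >1
  x=-4.151: |R|=1.03705 >1
So |R|<1 on (-4.0000, 0).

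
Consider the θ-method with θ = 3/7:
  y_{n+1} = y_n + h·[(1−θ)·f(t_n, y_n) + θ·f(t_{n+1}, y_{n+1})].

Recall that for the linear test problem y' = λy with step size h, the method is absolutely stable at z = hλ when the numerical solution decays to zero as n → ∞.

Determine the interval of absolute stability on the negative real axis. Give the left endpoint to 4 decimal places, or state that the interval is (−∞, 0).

z∈(-14.0000,0).

Test eqn y'=λy, z=hλ:
  y_{n+1} = y_n + z·[4/7·y_n + 3/7·y_{n+1}] ⇒ (1 − 3/7z)y_{n+1} = (1 + 4/7z)y_n
  so R(z) = (1 + 4/7z)/(1 − 3/7z).

Find x<0 with |R(x)|<1.
x=-1.69: |R|=0.0199
R=−1: 1+4/7x = −1+3/7x ⇒ -1/7x=2 ⇒ x=2/(-1/7)=-14.0000
Confirm numerically:
  x=-11.024: |R|=0.92573 <1
  x=-10.530: |R|=0.91008 <1
  x=-9.739: |R|=0.88235 <1
  x=-14.513: |R|=1.01015 >1
  x=-14.464: |R|=1.00921 >1
  x=-14.039: |R|=1.00079 >1
So |R|<1 on (-14.0000, 0).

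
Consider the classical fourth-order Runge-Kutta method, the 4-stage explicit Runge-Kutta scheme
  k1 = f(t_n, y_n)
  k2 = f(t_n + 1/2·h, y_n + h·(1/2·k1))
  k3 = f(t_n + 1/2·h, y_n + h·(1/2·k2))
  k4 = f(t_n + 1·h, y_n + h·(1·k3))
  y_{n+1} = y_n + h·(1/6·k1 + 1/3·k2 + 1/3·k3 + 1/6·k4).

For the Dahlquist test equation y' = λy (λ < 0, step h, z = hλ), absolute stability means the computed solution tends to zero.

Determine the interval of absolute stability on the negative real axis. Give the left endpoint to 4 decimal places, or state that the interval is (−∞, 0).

(-2.7853, 0).

With y'=λy (z=hλ):
  order 4, 4-stage ⇒ R(z)=1+z+z^2/2+z^3/6+z^4/24
  (e.g. R(-0.81)=0.44741, |R|=0.44741)

Find x<0 with |R(x)|<1.
x=-0.81: |R|=0.4474
|R(-2.61)|=0.7663 |R(-1.35)|=0.2896 |R(-0.72)|=0.4882
Bisect:
  x_lo=-3.1906 |R|=1.8040  x_hi=-0.3783 |R|=0.6851
  mid=-1.78447 |R|=0.28314 →hi
  mid=-2.48753 |R|=0.63636 →hi
  mid=-2.83907 |R|=1.08415 →lo
  mid=-2.66330 |R|=0.83112 →hi
  mid=-2.75118 |R|=0.94978 →hi
  mid=-2.79513 |R|=1.01492 →lo
  mid=-2.77315 |R|=0.98185 →hi
  mid=-2.78414 |R|=0.99826 →hi
  mid=-2.78963 |R|=1.00656 →lo
  ...
  [-2.78534,-2.78517] ⇒ x*=-2.7853
Interval (-2.7853, 0).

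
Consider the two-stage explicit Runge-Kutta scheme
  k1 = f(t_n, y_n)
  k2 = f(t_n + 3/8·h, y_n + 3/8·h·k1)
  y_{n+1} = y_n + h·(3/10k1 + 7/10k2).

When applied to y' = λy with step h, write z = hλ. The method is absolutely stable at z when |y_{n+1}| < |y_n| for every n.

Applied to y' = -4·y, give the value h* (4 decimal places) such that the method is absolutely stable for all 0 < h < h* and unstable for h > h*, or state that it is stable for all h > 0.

(-3.8095,0); λ=-4 ⇒ h* = (80/21)/4 = 0.9524.

With y'=λy (z=hλ):
  k1=λy_n ⇒ h·k1=z·y_n;  k2=λ(1+3/8z)y_n ⇒ h·k2=z(1+3/8z)y_n
  y_{n+1}/y_n = 1 + 3/10z + 7/10z(1+3/8z) = 1 + z + 21/80z²
  R(z) = 1 + z + 21/80z².

Boundary: |R(x)|=1, x<0.
x=-1.18: |R|=0.1855
R=1: x+21/80x²=0 ⇒ x=−80/21=-3.8095; min R=1−1/(4·21/80)=0.0476>−1
Confirm numerically:
  x=-2.983: |R|=0.35280 <1
  x=-2.453: |R|=0.12652 <1
  x=-2.391: |R|=0.10968 <1
  x=-4.191: |R|=1.41968 >1
  x=-3.908: |R|=1.10102 >1
  x=-3.895: |R|=1.08739 >1
Interval (-3.8095, 0).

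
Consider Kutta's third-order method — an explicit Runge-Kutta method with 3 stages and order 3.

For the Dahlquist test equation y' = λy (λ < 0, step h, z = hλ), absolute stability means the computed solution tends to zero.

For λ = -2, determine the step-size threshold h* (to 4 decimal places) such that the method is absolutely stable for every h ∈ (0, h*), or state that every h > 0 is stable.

(-2.5127,0); λ=-2 ⇒ h* = 1.2564.

Test eqn y'=λy, z=hλ:
  order 3, 3-stage ⇒ R(z)=1+z+z^2/2+z^3/6
  (e.g. R(-0.65)=0.51548, |R|=0.51548)

Solve |R(x)|<1 on ℝ⁻.
x=-0.65: |R|=0.5155
|R(-2.24)|=0.6044 |R(-2.01)|=0.3434 |R(-0.67)|=0.5043
Bisect:
  x_lo=-3.0509 |R|=2.1299  x_hi=-0.2834 |R|=0.7529
  mid=-1.66717 |R|=0.04975 →hi
  mid=-2.35904 |R|=0.76454 →hi
  mid=-2.70497 |R|=1.34520 →lo
  mid=-2.53201 |R|=1.03195 →lo
  mid=-2.44552 |R|=0.89284 →hi
  mid=-2.48877 |R|=0.96100 →hi
  mid=-2.51039 |R|=0.99613 →hi
  mid=-2.52120 |R|=1.01395 →lo
  ...
  [-2.51275,-2.51258] ⇒ x*=-2.5127
Stable set (-2.5127, 0).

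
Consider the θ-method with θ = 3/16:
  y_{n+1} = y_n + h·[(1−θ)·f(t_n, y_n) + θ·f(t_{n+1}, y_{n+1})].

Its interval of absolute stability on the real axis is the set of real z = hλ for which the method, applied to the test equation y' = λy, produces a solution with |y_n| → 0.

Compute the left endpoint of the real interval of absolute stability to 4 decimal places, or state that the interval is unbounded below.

Test eqn y'=λy, z=hλ:
  y_{n+1} = y_n + z·[13/16·y_n + 3/16·y_{n+1}] ⇒ (1 − 3/16z)y_{n+1} = (1 + 13/16z)y_n
  ⇒ R(z) = (1 + 13/16z)/(1 − 3/16z).

Boundary: |R(x)|=1, x<0.
x=-1.59: |R|=0.2248
R=−1: 1+13/16x = −1+3/16x ⇒ -5/8x=2 ⇒ x=2/(-5/8)=-3.2000
Confirm numerically:
  x=-2.866: |R|=0.86422 <1
  x=-2.603: |R|=0.74925 <1
  x=-2.452: |R|=0.67974 <1
  x=-3.510: |R|=1.11685 >1
  x=-3.370: |R|=1.06511 >1
  x=-3.367: |R|=1.06398 >1
Interval (-3.2000, 0).

z* = -3.2000.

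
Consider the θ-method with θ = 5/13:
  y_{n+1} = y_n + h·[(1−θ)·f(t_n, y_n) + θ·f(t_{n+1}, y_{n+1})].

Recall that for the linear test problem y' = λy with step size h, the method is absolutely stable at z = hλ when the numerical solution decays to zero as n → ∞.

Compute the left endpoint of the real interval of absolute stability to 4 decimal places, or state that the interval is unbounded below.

With y'=λy (z=hλ):
  y_{n+1} = y_n + z·[8/13·y_n + 5/13·y_{n+1}] ⇒ (1 − 5/13z)y_{n+1} = (1 + 8/13z)y_n
  so R(z) = (1 + 8/13z)/(1 − 5/13z).

Find x<0 with |R(x)|<1.
x=-0.71: |R|=0.4423
R=−1: 1+8/13x = −1+5/13x ⇒ -3/13x=2 ⇒ x=2/(-3/13)=-8.6667
Confirm numerically:
  x=-8.252: |R|=0.97707 <1
  x=-7.584: |R|=0.93621 <1
  x=-4.520: |R|=0.65056 <1
  x=-3.560: |R|=0.50260 <1
  x=-9.171: |R|=1.02571 >1
  x=-8.902: |R|=1.01228 >1
  x=-8.758: |R|=1.00482 >1
So |R|<1 on (-8.6667, 0).

z* = -8.6667.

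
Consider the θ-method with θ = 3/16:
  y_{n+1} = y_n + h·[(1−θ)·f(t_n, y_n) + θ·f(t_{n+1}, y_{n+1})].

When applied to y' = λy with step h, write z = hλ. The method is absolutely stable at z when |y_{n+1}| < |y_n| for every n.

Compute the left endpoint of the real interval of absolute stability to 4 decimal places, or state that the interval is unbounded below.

z* = -3.2000.

On y'=λy, z=hλ:
  y_{n+1} = y_n + z·[13/16·y_n + 3/16·y_{n+1}] ⇒ (1 − 3/16z)y_{n+1} = (1 + 13/16z)y_n
  so R(z) = (1 + 13/16z)/(1 − 3/16z).

Boundary: |R(x)|=1, x<0.
x=-0.96: |R|=0.1864
R=−1: 1+13/16x = −1+3/16x ⇒ -5/8x=2 ⇒ x=2/(-5/8)=-3.2000
Confirm numerically:
  x=-3.071: |R|=0.94884 <1
  x=-2.358: |R|=0.63509 <1
  x=-1.603: |R|=0.23254 <1
  x=-3.536: |R|=1.12628 >1
  x=-3.298: |R|=1.03785 >1
Interval (-3.2000, 0).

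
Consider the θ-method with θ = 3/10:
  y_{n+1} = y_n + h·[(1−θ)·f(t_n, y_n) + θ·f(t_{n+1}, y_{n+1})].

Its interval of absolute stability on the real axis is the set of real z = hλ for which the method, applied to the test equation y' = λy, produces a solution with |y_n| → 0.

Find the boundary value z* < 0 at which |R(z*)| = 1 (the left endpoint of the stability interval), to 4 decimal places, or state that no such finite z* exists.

Set f=λy, z=hλ:
  y_{n+1} = y_n + z·[7/10·y_n + 3/10·y_{n+1}] ⇒ (1 − 3/10z)y_{n+1} = (1 + 7/10z)y_n
  ⇒ R(z) = (1 + 7/10z)/(1 − 3/10z).

Solve |R(x)|<1 on ℝ⁻.
x=-1.08: |R|=0.1843
R=−1: 1+7/10x = −1+3/10x ⇒ -2/5x=2 ⇒ x=2/(-2/5)=-5.0000
Confirm numerically:
  x=-3.340: |R|=0.66833 <1
  x=-2.602: |R|=0.46131 <1
  x=-2.313: |R|=0.36549 <1
  x=-2.307: |R|=0.36339 <1
  x=-5.475: |R|=1.07190 >1
  x=-5.116: |R|=1.01831 >1
So |R|<1 on (-5.0000, 0).

left endpoint -5.0000.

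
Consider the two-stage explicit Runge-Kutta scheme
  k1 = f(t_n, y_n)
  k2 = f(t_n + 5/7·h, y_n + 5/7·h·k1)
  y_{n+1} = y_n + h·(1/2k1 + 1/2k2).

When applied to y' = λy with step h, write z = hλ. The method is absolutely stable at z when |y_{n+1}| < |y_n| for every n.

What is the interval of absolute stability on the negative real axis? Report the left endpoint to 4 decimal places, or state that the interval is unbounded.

On y'=λy, z=hλ:
  k1=λy_n ⇒ h·k1=z·y_n;  k2=λ(1+5/7z)y_n ⇒ h·k2=z(1+5/7z)y_n
  y_{n+1}/y_n = 1 + 1/2z + 1/2z(1+5/7z) = 1 + z + 5/14z²
  R(z) = 1 + z + 5/14z².

Need |R(x)|<1, x<0.
x=-1.43: |R|=0.3003
R=1: x+5/14x²=0 ⇒ x=−14/5=-2.8000; min R=1−1/(4·5/14)=0.3000>−1
Confirm numerically:
  x=-2.520: |R|=0.74800 <1
  x=-2.440: |R|=0.68629 <1
  x=-1.737: |R|=0.34056 <1
  x=-3.358: |R|=1.66920 >1
  x=-3.231: |R|=1.49734 >1
  x=-2.827: |R|=1.02726 >1
So |R|<1 on (-2.8000, 0).

(-2.8000, 0).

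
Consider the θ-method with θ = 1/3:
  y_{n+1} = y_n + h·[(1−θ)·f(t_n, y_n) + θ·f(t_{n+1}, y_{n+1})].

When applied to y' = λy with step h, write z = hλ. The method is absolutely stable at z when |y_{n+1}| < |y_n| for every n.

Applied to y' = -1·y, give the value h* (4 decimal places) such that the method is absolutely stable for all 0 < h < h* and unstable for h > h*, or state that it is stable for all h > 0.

(-6.0000,0); λ=-1 ⇒ h* = (6)/1 = 6.0000.

On y'=λy, z=hλ:
  y_{n+1} = y_n + z·[2/3·y_n + 1/3·y_{n+1}] ⇒ (1 − 1/3z)y_{n+1} = (1 + 2/3z)y_n
  Hence R(z) = (1 + 2/3z)/(1 − 1/3z).

Need |R(x)|<1, x<0.
x=-1.04: |R|=0.2277
R=−1: 1+2/3x = −1+1/3x ⇒ -1/3x=2 ⇒ x=2/(-1/3)=-6.0000
Confirm numerically:
  x=-4.665: |R|=0.82583 <1
  x=-3.958: |R|=0.70652 <1
  x=-3.522: |R|=0.62006 <1
  x=-2.448: |R|=0.34802 <1
  x=-6.512: |R|=1.05383 >1
  x=-6.392: |R|=1.04174 >1
  x=-6.285: |R|=1.03069 >1
So |R|<1 on (-6.0000, 0).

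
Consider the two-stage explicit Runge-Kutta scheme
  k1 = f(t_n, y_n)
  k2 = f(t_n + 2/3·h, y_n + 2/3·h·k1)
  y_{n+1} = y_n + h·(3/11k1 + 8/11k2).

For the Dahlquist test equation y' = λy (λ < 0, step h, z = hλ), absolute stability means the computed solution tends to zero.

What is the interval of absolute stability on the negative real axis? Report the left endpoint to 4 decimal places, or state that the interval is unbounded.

Set f=λy, z=hλ:
  k1=λy_n ⇒ h·k1=z·y_n;  k2=λ(1+2/3z)y_n ⇒ h·k2=z(1+2/3z)y_n
  y_{n+1}/y_n = 1 + 3/11z + 8/11z(1+2/3z) = 1 + z + 16/33z²
  Hence R(z) = 1 + z + 16/33z².

Need |R(x)|<1, x<0.
x=-0.49: |R|=0.6264
R=1: x+16/33x²=0 ⇒ x=−33/16=-2.0625; min R=1−1/(4·16/33)=0.4844>−1
Confirm numerically:
  x=-1.315: |R|=0.52341 <1
  x=-1.198: |R|=0.49786 <1
  x=-1.078: |R|=0.48543 <1
  x=-0.964: |R|=0.48657 <1
  x=-2.429: |R|=1.43163 >1
  x=-2.302: |R|=1.26731 >1
Stable set (-2.0625, 0).

(-2.0625, 0).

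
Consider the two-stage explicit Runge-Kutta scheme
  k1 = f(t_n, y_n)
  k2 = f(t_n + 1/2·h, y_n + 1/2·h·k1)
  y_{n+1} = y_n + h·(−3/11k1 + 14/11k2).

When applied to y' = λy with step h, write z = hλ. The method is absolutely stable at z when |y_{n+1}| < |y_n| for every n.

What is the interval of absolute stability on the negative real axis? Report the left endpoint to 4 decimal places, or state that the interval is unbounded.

With y'=λy (z=hλ):
  k1=λy_n ⇒ h·k1=z·y_n;  k2=λ(1+1/2z)y_n ⇒ h·k2=z(1+1/2z)y_n
  y_{n+1}/y_n = 1 − 3/11z + 14/11z(1+1/2z) = 1 + z + 7/11z²
  R(z) = 1 + z + 7/11z².

Need |R(x)|<1, x<0.
x=-1.1: |R|=0.6700
R=1: x+7/11x²=0 ⇒ x=−11/7=-1.5714; min R=1−1/(4·7/11)=0.6071>−1
Confirm numerically:
  x=-1.114: |R|=0.67572 <1
  x=-0.894: |R|=0.61460 <1
  x=-0.796: |R|=0.60721 <1
  x=-0.761: |R|=0.60753 <1
  x=-1.936: |R|=1.44915 >1
  x=-1.625: |R|=1.05540 >1
Stable set (-1.5714, 0).

(-1.5714, 0).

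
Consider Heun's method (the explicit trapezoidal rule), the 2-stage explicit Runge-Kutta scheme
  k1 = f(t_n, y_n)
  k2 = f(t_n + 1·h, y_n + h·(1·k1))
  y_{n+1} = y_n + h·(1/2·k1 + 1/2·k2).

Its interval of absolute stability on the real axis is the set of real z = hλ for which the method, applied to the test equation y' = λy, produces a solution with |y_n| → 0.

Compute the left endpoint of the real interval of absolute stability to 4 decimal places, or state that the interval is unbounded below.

Test eqn y'=λy, z=hλ:
  order 2, 2-stage ⇒ R(z)=1+z+z^2/2
  (e.g. R(-0.33)=0.72445, |R|=0.72445)

Find x<0 with |R(x)|<1.
x=-0.33: |R|=0.7245
|R(-1.94)|=0.9418 |R(-1.62)|=0.6922 |R(-1.3)|=0.5450
Bisect:
  x_lo=-2.8641 |R|=2.2374  x_hi=-0.2271 |R|=0.7987
  mid=-1.54560 |R|=0.64884 →hi
  mid=-2.20483 |R|=1.22581 →lo
  mid=-1.87521 |R|=0.88300 →hi
  mid=-2.04002 |R|=1.04082 →lo
  mid=-1.95762 |R|=0.95852 →hi
  mid=-1.99882 |R|=0.99882 →hi
  mid=-2.01942 |R|=1.01961 →lo
  mid=-2.00912 |R|=1.00916 →lo
  mid=-2.00397 |R|=1.00398 →lo
  mid=-2.00140 |R|=1.00140 →lo
  ...
  [-2.00011,-1.99995] ⇒ x*=-2.0000
So |R|<1 on (-2.0000, 0).

z* = -2.0000.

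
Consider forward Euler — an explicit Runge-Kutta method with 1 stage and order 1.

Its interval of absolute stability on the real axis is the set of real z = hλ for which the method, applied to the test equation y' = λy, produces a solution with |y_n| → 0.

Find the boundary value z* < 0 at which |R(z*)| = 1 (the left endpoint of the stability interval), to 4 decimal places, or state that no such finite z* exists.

left endpoint -2.0000.

On y'=λy, z=hλ:
  order 1, 1-stage ⇒ R(z)=1+z
  (e.g. R(-0.91)=0.09000, |R|=0.09000)

Solve |R(x)|<1 on ℝ⁻.
x=-0.91: |R|=0.0900
|R(-2.15)|=1.1500 |R(-1.1)|=0.1000 |R(-1.09)|=0.0900
Bisect:
  x_lo=-2.3929 |R|=1.3929  x_hi=-0.2578 |R|=0.7422
  mid=-1.32532 |R|=0.32532 →hi
  mid=-1.85910 |R|=0.85910 →hi
  mid=-2.12599 |R|=1.12599 →lo
  mid=-1.99254 |R|=0.99254 →hi
  mid=-2.05926 |R|=1.05926 →lo
  mid=-2.02590 |R|=1.02590 →lo
  mid=-2.00922 |R|=1.00922 →lo
  mid=-2.00088 |R|=1.00088 →lo
  mid=-1.99671 |R|=0.99671 →hi
  mid=-1.99880 |R|=0.99880 →hi
  ...
  [-2.00010,-1.99997] ⇒ x*=-2.0000
Interval (-2.0000, 0).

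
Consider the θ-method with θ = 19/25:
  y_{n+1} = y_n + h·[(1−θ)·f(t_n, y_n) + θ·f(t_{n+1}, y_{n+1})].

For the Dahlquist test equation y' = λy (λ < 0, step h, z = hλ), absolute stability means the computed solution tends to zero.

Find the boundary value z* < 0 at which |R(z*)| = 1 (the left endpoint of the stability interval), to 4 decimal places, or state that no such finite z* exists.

On y'=λy, z=hλ:
  y_{n+1} = y_n + z·[6/25·y_n + 19/25·y_{n+1}] ⇒ (1 − 19/25z)y_{n+1} = (1 + 6/25z)y_n
  Hence R(z) = (1 + 6/25z)/(1 − 19/25z).

Need |R(x)|<1, x<0.
x=-0.85: |R|=0.4836
x=-2: |R|=0.2063
x=-10: |R|=0.1628
x=-100: |R|=0.2987
θ=19/25≥1/2 ⇒ |1+6/25x|<|1−19/25x| ∀x<0 ⇒ unbounded interval.

unbounded; (−∞, 0).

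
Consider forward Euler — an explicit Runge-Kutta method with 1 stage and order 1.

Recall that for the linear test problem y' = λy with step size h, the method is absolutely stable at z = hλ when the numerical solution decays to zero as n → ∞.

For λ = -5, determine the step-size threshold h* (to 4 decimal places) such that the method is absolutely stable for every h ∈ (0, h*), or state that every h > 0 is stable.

(-2.0000,0); λ=-5 ⇒ h* = 0.4000.

Set f=λy, z=hλ:
  order 1, 1-stage ⇒ R(z)=1+z
  (e.g. R(-1.44)=-0.44000, |R|=0.44000)

Find x<0 with |R(x)|<1.
x=-1.44: |R|=0.4400
|R(-1.43)|=0.4300 |R(-1.4)|=0.4000 |R(-1.01)|=0.0100
Bisect:
  x_lo=-2.6416 |R|=1.6416  x_hi=-0.0846 |R|=0.9154
  mid=-1.36309 |R|=0.36309 →hi
  mid=-2.00233 |R|=1.00233 →lo
  mid=-1.68271 |R|=0.68271 →hi
  mid=-1.84252 |R|=0.84252 →hi
  mid=-1.92242 |R|=0.92242 →hi
  mid=-1.96238 |R|=0.96238 →hi
  mid=-1.98235 |R|=0.98235 →hi
  mid=-1.99234 |R|=0.99234 →hi
  ...
  [-2.00014,-1.99999] ⇒ x*=-2.0000
Interval (-2.0000, 0).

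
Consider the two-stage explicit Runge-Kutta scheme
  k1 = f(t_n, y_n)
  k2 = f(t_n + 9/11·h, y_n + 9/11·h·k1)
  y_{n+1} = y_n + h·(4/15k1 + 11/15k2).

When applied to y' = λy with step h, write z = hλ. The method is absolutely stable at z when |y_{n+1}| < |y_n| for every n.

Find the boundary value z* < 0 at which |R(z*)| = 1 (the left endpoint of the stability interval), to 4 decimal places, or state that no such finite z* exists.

Set f=λy, z=hλ:
  k1=λy_n ⇒ h·k1=z·y_n;  k2=λ(1+9/11z)y_n ⇒ h·k2=z(1+9/11z)y_n
  y_{n+1}/y_n = 1 + 4/15z + 11/15z(1+9/11z) = 1 + z + 3/5z²
  Hence R(z) = 1 + z + 3/5z².

Boundary: |R(x)|=1, x<0.
x=-0.69: |R|=0.5957
R=1: x+3/5x²=0 ⇒ x=−5/3=-1.6667; min R=1−1/(4·3/5)=0.5833>−1
Confirm numerically:
  x=-1.490: |R|=0.84206 <1
  x=-1.212: |R|=0.66937 <1
  x=-0.931: |R|=0.58906 <1
  x=-0.759: |R|=0.58665 <1
  x=-2.136: |R|=1.60150 >1
  x=-2.051: |R|=1.47296 >1
Stable set (-1.6667, 0).

left endpoint -1.6667.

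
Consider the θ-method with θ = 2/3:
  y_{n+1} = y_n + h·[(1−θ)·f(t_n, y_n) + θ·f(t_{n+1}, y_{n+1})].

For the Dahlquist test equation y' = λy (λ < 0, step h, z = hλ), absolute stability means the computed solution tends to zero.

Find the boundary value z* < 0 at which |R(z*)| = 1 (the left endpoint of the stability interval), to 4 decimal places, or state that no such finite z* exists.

(−∞, 0) — no finite endpoint.

On y'=λy, z=hλ:
  y_{n+1} = y_n + z·[1/3·y_n + 2/3·y_{n+1}] ⇒ (1 − 2/3z)y_{n+1} = (1 + 1/3z)y_n
  Hence R(z) = (1 + 1/3z)/(1 − 2/3z).

Solve |R(x)|<1 on ℝ⁻.
x=-0.95: |R|=0.4184
x=-2: |R|=0.1429
x=-10: |R|=0.3043
x=-100: |R|=0.4778
θ=2/3≥1/2 ⇒ |1+1/3x|<|1−2/3x| ∀x<0 ⇒ stable on all of ℝ⁻.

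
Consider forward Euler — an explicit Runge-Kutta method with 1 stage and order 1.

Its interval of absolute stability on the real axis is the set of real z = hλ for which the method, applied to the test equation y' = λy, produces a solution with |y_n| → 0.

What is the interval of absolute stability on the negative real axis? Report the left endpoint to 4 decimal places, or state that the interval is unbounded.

With y'=λy (z=hλ):
  order 1, 1-stage ⇒ R(z)=1+z
  (e.g. R(-1.69)=-0.69000, |R|=0.69000)

Find x<0 with |R(x)|<1.
x=-1.69: |R|=0.6900
|R(-2.25)|=1.2500 |R(-1.97)|=0.9700 |R(-1.72)|=0.7200
Bisect:
  x_lo=-2.7456 |R|=1.7456  x_hi=-0.2218 |R|=0.7782
  mid=-1.48371 |R|=0.48371 →hi
  mid=-2.11468 |R|=1.11468 →lo
  mid=-1.79920 |R|=0.79920 →hi
  mid=-1.95694 |R|=0.95694 →hi
  mid=-2.03581 |R|=1.03581 →lo
  mid=-1.99637 |R|=0.99637 →hi
  mid=-2.01609 |R|=1.01609 →lo
  mid=-2.00623 |R|=1.00623 →lo
  mid=-2.00130 |R|=1.00130 →lo
  mid=-1.99884 |R|=0.99884 →hi
  ...
  [-2.00007,-1.99992] ⇒ x*=-2.0000
Interval (-2.0000, 0).

z∈(-2.0000,0).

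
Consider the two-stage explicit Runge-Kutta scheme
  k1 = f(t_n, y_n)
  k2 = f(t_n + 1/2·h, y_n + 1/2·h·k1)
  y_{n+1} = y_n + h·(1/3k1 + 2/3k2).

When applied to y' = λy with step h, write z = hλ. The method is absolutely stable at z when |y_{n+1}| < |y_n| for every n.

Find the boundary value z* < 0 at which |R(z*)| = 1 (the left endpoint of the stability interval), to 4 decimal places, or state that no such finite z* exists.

z* = -3.0000.

With y'=λy (z=hλ):
  k1=λy_n ⇒ h·k1=z·y_n;  k2=λ(1+1/2z)y_n ⇒ h·k2=z(1+1/2z)y_n
  y_{n+1}/y_n = 1 + 1/3z + 2/3z(1+1/2z) = 1 + z + 1/3z²
  Hence R(z) = 1 + z + 1/3z².

Solve |R(x)|<1 on ℝ⁻.
x=-1.49: |R|=0.2500
R=1: x+1/3x²=0 ⇒ x=−3=-3.0000; min R=1−1/(4·1/3)=0.2500>−1
Confirm numerically:
  x=-2.753: |R|=0.77334 <1
  x=-2.454: |R|=0.55337 <1
  x=-1.301: |R|=0.26320 <1
  x=-3.274: |R|=1.29903 >1
  x=-3.144: |R|=1.15091 >1
  x=-3.052: |R|=1.05290 >1
Stable set (-3.0000, 0).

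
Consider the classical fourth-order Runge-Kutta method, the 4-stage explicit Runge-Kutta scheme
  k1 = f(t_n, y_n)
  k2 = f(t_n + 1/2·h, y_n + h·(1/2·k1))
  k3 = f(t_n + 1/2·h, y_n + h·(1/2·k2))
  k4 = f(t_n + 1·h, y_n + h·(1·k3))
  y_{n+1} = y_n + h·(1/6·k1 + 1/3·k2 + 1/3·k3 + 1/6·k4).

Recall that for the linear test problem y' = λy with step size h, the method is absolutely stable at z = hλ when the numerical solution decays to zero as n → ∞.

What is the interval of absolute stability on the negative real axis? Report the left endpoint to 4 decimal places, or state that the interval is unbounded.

z∈(-2.7853,0).

Test eqn y'=λy, z=hλ:
  order 4, 4-stage ⇒ R(z)=1+z+z^2/2+z^3/6+z^4/24
  (e.g. R(-1.01)=0.37169, |R|=0.37169)

Boundary: |R(x)|=1, x<0.
x=-1.01: |R|=0.3717
|R(-3.14)|=1.6804 |R(-1.21)|=0.3161 |R(-0.77)|=0.4650
Bisect:
  x_lo=-3.5469 |R|=2.9011  x_hi=-0.2406 |R|=0.7862
  mid=-1.89378 |R|=0.30337 →hi
  mid=-2.72036 |R|=0.90644 →hi
  mid=-3.13365 |R|=1.66544 →lo
  mid=-2.92701 |R|=1.23555 →lo
  mid=-2.82368 |R|=1.05944 →lo
  mid=-2.77202 |R|=0.98018 →hi
  mid=-2.79785 |R|=1.01910 →lo
  mid=-2.78494 |R|=0.99946 →hi
  mid=-2.79140 |R|=1.00924 →lo
  ...
  [-2.78534,-2.78514] ⇒ x*=-2.7853
Stable set (-2.7853, 0).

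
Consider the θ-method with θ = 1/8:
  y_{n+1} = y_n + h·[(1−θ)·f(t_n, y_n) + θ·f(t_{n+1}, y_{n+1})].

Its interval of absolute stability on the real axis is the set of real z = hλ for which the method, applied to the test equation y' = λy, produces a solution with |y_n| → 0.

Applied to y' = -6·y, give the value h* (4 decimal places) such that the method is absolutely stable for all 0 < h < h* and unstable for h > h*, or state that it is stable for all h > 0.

On y'=λy, z=hλ:
  y_{n+1} = y_n + z·[7/8·y_n + 1/8·y_{n+1}] ⇒ (1 − 1/8z)y_{n+1} = (1 + 7/8z)y_n
  Hence R(z) = (1 + 7/8z)/(1 − 1/8z).

Solve |R(x)|<1 on ℝ⁻.
x=-0.77: |R|=0.2976
R=−1: 1+7/8x = −1+1/8x ⇒ -3/4x=2 ⇒ x=2/(-3/4)=-2.6667
Confirm numerically:
  x=-2.282: |R|=0.77553 <1
  x=-2.069: |R|=0.64386 <1
  x=-2.011: |R|=0.60703 <1
  x=-1.073: |R|=0.05390 <1
  x=-3.250: |R|=1.31111 >1
  x=-3.127: |R|=1.24823 >1
  x=-3.060: |R|=1.21338 >1
Stable set (-2.6667, 0).

(-2.6667,0); λ=-6 ⇒ h* = (8/3)/6 = 0.4444.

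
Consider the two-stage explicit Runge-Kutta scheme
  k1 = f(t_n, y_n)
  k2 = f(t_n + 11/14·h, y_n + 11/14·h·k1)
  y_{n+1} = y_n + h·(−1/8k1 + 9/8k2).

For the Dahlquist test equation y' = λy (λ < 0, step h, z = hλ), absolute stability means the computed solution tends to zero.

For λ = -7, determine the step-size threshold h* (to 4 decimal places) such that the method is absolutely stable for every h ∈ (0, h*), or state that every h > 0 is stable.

(-1.1313,0); λ=-7 ⇒ h* = (112/99)/7 = 0.1616.

Test eqn y'=λy, z=hλ:
  k1=λy_n ⇒ h·k1=z·y_n;  k2=λ(1+11/14z)y_n ⇒ h·k2=z(1+11/14z)y_n
  y_{n+1}/y_n = 1 − 1/8z + 9/8z(1+11/14z) = 1 + z + 99/112z²
  so R(z) = 1 + z + 99/112z².

Need |R(x)|<1, x<0.
x=-0.59: |R|=0.7177
R=1: x+99/112x²=0 ⇒ x=−112/99=-1.1313; min R=1−1/(4·99/112)=0.7172>−1
Confirm numerically:
  x=-1.004: |R|=0.88701 <1
  x=-0.810: |R|=0.76995 <1
  x=-0.712: |R|=0.73610 <1
  x=-0.577: |R|=0.71729 <1
  x=-1.603: |R|=1.66835 >1
  x=-1.355: |R|=1.26791 >1
  x=-1.266: |R|=1.15072 >1
Stable set (-1.1313, 0).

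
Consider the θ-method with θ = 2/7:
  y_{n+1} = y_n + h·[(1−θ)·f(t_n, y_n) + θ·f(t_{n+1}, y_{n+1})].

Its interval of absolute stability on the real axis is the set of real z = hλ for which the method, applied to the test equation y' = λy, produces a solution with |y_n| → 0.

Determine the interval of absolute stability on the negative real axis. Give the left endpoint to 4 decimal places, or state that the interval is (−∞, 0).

Test eqn y'=λy, z=hλ:
  y_{n+1} = y_n + z·[5/7·y_n + 2/7·y_{n+1}] ⇒ (1 − 2/7z)y_{n+1} = (1 + 5/7z)y_n
  R(z) = (1 + 5/7z)/(1 − 2/7z).

Need |R(x)|<1, x<0.
x=-0.77: |R|=0.3689
R=−1: 1+5/7x = −1+2/7x ⇒ -3/7x=2 ⇒ x=2/(-3/7)=-4.6667
Confirm numerically:
  x=-3.102: |R|=0.64450 <1
  x=-2.617: |R|=0.49738 <1
  x=-2.603: |R|=0.49279 <1
  x=-2.118: |R|=0.31951 <1
  x=-4.966: |R|=1.05304 >1
  x=-4.931: |R|=1.04703 >1
Stable set (-4.6667, 0).

(-4.6667, 0).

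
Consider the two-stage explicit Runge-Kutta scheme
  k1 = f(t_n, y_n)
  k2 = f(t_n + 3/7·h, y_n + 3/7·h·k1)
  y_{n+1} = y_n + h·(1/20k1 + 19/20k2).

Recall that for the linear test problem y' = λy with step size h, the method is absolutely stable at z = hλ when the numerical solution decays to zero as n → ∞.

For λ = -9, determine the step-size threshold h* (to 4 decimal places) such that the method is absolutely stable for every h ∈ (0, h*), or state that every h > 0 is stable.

With y'=λy (z=hλ):
  k1=λy_n ⇒ h·k1=z·y_n;  k2=λ(1+3/7z)y_n ⇒ h·k2=z(1+3/7z)y_n
  y_{n+1}/y_n = 1 + 1/20z + 19/20z(1+3/7z) = 1 + z + 57/140z²
  R(z) = 1 + z + 57/140z².

Find x<0 with |R(x)|<1.
x=-1.07: |R|=0.3961
R=1: x+57/140x²=0 ⇒ x=−140/57=-2.4561; min R=1−1/(4·57/140)=0.3860>−1
Confirm numerically:
  x=-2.407: |R|=0.95184 <1
  x=-1.831: |R|=0.53397 <1
  x=-1.764: |R|=0.50290 <1
  x=-2.858: |R|=1.46761 >1
  x=-2.797: |R|=1.38816 >1
Interval (-2.4561, 0).

(-2.4561,0); λ=-9 ⇒ h* = (140/57)/9 = 0.2729.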